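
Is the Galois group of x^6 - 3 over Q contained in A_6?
The polynomial is irreducible of degree 6 over Q. Its discriminant is 11337408, which is not a perfect square. A Galois group lies in the alternating group exactly when the discriminant is a square in Q, so the Galois group (D_6) is not contained in A_6.

No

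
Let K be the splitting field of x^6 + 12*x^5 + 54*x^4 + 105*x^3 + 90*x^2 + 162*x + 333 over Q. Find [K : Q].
The degree of the splitting field over Q equals the order of the Galois group, so first determine the group. The polynomial f is an irreducible sextic over Q, so G = Gal(f/Q) is one of the 16 transitive subgroups 6T1, ..., 6T16 of S_6. The discriminant of f is -16829675182323, which is not a perfect square, so G is not contained in A_6. The transitive groups of degree 6 not contained in A_6 are: C_6 (6T1, order 6), S_3 (6T2, order 6), D_6 (6T3, order 12), C_3 x S_3 (6T5, order 18), A_4 x C_2 (6T6, order 24), S_4 (6T8, order 24), S_3 x S_3 (6T9, order 36), S_4 x C_2 (6T11, order 48), (S_3 x S_3) : C_2 (6T13, order 72), PGL(2,5) (6T14, order 120), S_6 (6T16, order 720). By Dedekind's theorem, for a prime p not dividing disc(f) the degrees of the irreducible factors of f mod p form the cycle type of an element of G. Factoring f modulo the 37 such primes p <= 167 (skipping 3, 19, which divide the discriminant), each new pattern first appears at: mod 2: f = (x^6 + x^3 + 1), pattern 6; mod 7: f = (x^3 + 6x^2 + x + 2)(x^3 + 6x^2 + 3x + 2), pattern 3+3; mod 17: f = (x^2 + 5x + 14)(x^2 + 8x + 6)(x^2 + 16x + 7), pattern 2+2+2; mod 37: f = (x)(x + 4)(x + 13)(x + 15)(x + 24)(x + 30), pattern 1+1+1+1+1+1. No other pattern occurs in this range, so the set of observed cycle types is {6, 3+3, 2+2+2, 1+1+1+1+1+1}. The candidates containing elements of all these cycle types are C_6 (6T1) of order 6, D_6 (6T3) of order 12, C_3 x S_3 (6T5) of order 18, A_4 x C_2 (6T6) of order 24, S_3 x S_3 (6T9) of order 36, S_4 x C_2 (6T11) of order 48, (S_3 x S_3) : C_2 (6T13) of order 72, PGL(2,5) (6T14) of order 120, S_6 (6T16) of order 720; the others are excluded. The observed types are precisely the cycle types that occur in C_6 (6T1). Each of the other remaining candidates has further cycle types, and by the Chebotarev density theorem the matching factorization patterns would occur for a proportion of primes equal to their share of the group: D_6 (6T3) additionally contains elements of type 2+2+1+1 (3 of its 12 elements, about 25% of primes); C_3 x S_3 (6T5) additionally contains elements of type 3+1+1+1 (4 of its 18 elements, about 22% of primes); A_4 x C_2 (6T6) additionally contains elements of type 2+2+1+1, 2+1+1+1+1 (6 of its 24 elements, about 25% of primes); S_3 x S_3 (6T9) additionally contains elements of type 3+1+1+1, 2+2+1+1 (13 of its 36 elements, about 36% of primes); S_4 x C_2 (6T11) additionally contains elements of type 4+2, 4+1+1, 2+2+1+1, 2+1+1+1+1 (24 of its 48 elements, about 50% of primes); (S_3 x S_3) : C_2 (6T13) additionally contains elements of type 4+2, 3+2+1, 3+1+1+1, 2+2+1+1, 2+1+1+1+1 (49 of its 72 elements, about 68% of primes); PGL(2,5) (6T14) additionally contains elements of type 5+1, 4+1+1, 2+2+1+1 (69 of its 120 elements, about 58% of primes); S_6 (6T16) additionally contains elements of type 5+1, 4+2, 4+1+1, 3+2+1, 3+1+1+1, 2+2+1+1, 2+1+1+1+1 (544 of its 720 elements, about 76% of primes). None of the 37 primes tested shows any such pattern (for each of these groups the chance of that is below 10^-4), which rules them out. Hence G = C_6 (6T1), of order 6. The Galois group C_6 (6T1) has order 6, so the splitting field has degree 6 over Q.

6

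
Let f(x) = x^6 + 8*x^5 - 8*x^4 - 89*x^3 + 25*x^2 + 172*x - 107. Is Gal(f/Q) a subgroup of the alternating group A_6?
The polynomial is irreducible of degree 6 over Q. Its discriminant is 8413926734596681 = 91727459^2, a perfect square. A Galois group lies in the alternating group exactly when the discriminant is a square in Q, so the Galois group (PSL(2,5)) is contained in A_6.

Yes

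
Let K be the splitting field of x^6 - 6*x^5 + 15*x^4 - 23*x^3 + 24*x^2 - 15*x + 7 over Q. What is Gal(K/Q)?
The polynomial f is an irreducible sextic over Q, so G = Gal(f/Q) is one of the 16 transitive subgroups 6T1, ..., 6T16 of S_6. The discriminant of f is -177147, which is not a perfect square, so G is not contained in A_6. The transitive groups of degree 6 not contained in A_6 are: C_6 (6T1, order 6), S_3 (6T2, order 6), D_6 (6T3, order 12), C_3 x S_3 (6T5, order 18), A_4 x C_2 (6T6, order 24), S_4 (6T8, order 24), S_3 x S_3 (6T9, order 36), S_4 x C_2 (6T11, order 48), (S_3 x S_3) : C_2 (6T13, order 72), PGL(2,5) (6T14, order 120), S_6 (6T16, order 720). By Dedekind's theorem, for a prime p not dividing disc(f) the degrees of the irreducible factors of f mod p form the cycle type of an element of G. Factoring f modulo the 33 such primes p <= 139 (skipping 3, which divides the discriminant), each new pattern first appears at: mod 2: f = (x^6 + x^4 + x^3 + x + 1), pattern 6; mod 7: f = (x)(x + 1)(x + 3)(x^3 + 4x^2 + 3x + 2), pattern 3+1+1+1; mod 17: f = (x^2 + 2x + 4)(x^2 + 10x + 13)(x^2 + 16x + 7), pattern 2+2+2; mod 19: f = (x^3 + 16x^2 + 3x + 5)(x^3 + 16x^2 + 3x + 9), pattern 3+3; mod 73: f = (x + 12)(x + 20)(x + 21)(x + 28)(x + 29)(x + 30), pattern 1+1+1+1+1+1. No other pattern occurs in this range, so the set of observed cycle types is {6, 3+1+1+1, 2+2+2, 3+3, 1+1+1+1+1+1}. The candidates containing elements of all these cycle types are C_3 x S_3 (6T5) of order 18, S_3 x S_3 (6T9) of order 36, (S_3 x S_3) : C_2 (6T13) of order 72, S_6 (6T16) of order 720; the others are excluded. The observed types are precisely the cycle types that occur in C_3 x S_3 (6T5). Each of the other remaining candidates has further cycle types, and by the Chebotarev density theorem the matching factorization patterns would occur for a proportion of primes equal to their share of the group: S_3 x S_3 (6T9) additionally contains elements of type 2+2+1+1 (9 of its 36 elements, about 25% of primes); (S_3 x S_3) : C_2 (6T13) additionally contains elements of type 4+2, 3+2+1, 2+2+1+1, 2+1+1+1+1 (45 of its 72 elements, about 62% of primes); S_6 (6T16) additionally contains elements of type 5+1, 4+2, 4+1+1, 3+2+1, 2+2+1+1, 2+1+1+1+1 (504 of its 720 elements, about 70% of primes). None of the 33 primes tested shows any such pattern (for each of these groups the chance of that is below 10^-4), which rules them out. Hence G = C_3 x S_3 (6T5), of order 18.

C_3 x S_3 (also written G18)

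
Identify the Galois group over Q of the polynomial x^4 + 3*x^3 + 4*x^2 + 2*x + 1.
C_4 (order 4)

The polynomial is an irreducible quartic over Q and its discriminant is 125, which is not a perfect square, so the Galois group is not contained in A_4. The resolvent cubic y^3 - 4*y^2 + 2*y + 3 has exactly one rational root, so the Galois group is C_4 or D_4. The quartic becomes reducible over Q(sqrt(disc)), so the group is C_4.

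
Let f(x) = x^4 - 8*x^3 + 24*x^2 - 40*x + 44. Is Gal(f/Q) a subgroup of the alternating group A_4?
The polynomial is irreducible of degree 4 over Q. Its discriminant is 331776 = 576^2, a perfect square. A Galois group lies in the alternating group exactly when the discriminant is a square in Q, so the Galois group (A_4) is contained in A_4.

Yes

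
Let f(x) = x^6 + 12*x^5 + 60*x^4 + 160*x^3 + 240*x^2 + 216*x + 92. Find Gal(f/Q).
The polynomial f is an irreducible sextic over Q, so G = Gal(f/Q) is one of the 16 transitive subgroups 6T1, ..., 6T16 of S_6. The discriminant of f is 746496000000 = 864000^2, a perfect square, so G is contained in A_6. The transitive groups of degree 6 contained in A_6 are: A_4 (6T4, order 12), S_4 (6T7, order 24), (C_3 x C_3) : C_4 (6T10, order 36), PSL(2,5) (6T12, order 60), A_6 (6T15, order 360). By Dedekind's theorem, for a prime p not dividing disc(f) the degrees of the irreducible factors of f mod p form the cycle type of an element of G. Factoring f modulo the 6 such primes p <= 23 (skipping 2, 3, 5, which divide the discriminant), each new pattern first appears at: mod 7: f = (x + 5)(x^5 + 4x^3 + 2x + 3), pattern 5+1; mod 23: f = (x)(x + 9)(x + 14)(x^3 + 12x^2 + 3x + 5), pattern 3+1+1+1. No other pattern occurs in this range, so the set of observed cycle types is {5+1, 3+1+1+1}. Among the candidates above, the only group containing elements of all these cycle types is A_6 (6T15) — each of A_4 (6T4), S_4 (6T7), (C_3 x C_3) : C_4 (6T10), PSL(2,5) (6T12) lacks at least one of them. Hence G = A_6 (6T15), of order 360.

6T15: A_6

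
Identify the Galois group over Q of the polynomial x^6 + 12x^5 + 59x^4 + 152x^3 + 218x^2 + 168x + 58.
6T8: S_4

The polynomial f is an irreducible sextic over Q, so G = Gal(f/Q) is one of the 16 transitive subgroups 6T1, ..., 6T16 of S_6. The discriminant of f is -5120000, which is not a perfect square, so G is not contained in A_6. The transitive groups of degree 6 not contained in A_6 are: C_6 (6T1, order 6), S_3 (6T2, order 6), D_6 (6T3, order 12), C_3 x S_3 (6T5, order 18), A_4 x C_2 (6T6, order 24), S_4 (6T8, order 24), S_3 x S_3 (6T9, order 36), S_4 x C_2 (6T11, order 48), (S_3 x S_3) : C_2 (6T13, order 72), PGL(2,5) (6T14, order 120), S_6 (6T16, order 720). By Dedekind's theorem, for a prime p not dividing disc(f) the degrees of the irreducible factors of f mod p form the cycle type of an element of G. Factoring f modulo the 22 such primes p <= 89 (skipping 2, 5, which divide the discriminant), each new pattern first appears at: mod 3: f = (x^3 + x^2 + x + 2)(x^3 + 2x^2 + 2x + 2), pattern 3+3; mod 7: f = (x^2 + 3x + 1)(x^2 + 4x + 6)(x^2 + 5x + 5), pattern 2+2+2; mod 13: f = (x + 6)(x + 11)(x^4 + 8x^3 + x + 6), pattern 4+1+1; mod 43: f = (x + 14)(x + 33)(x^2 + 4x + 8)(x^2 + 4x + 14), pattern 2+2+1+1. No other pattern occurs in this range, so the set of observed cycle types is {3+3, 2+2+2, 4+1+1, 2+2+1+1}. The candidates containing elements of all these cycle types are S_4 (6T8) of order 24, S_4 x C_2 (6T11) of order 48, PGL(2,5) (6T14) of order 120, S_6 (6T16) of order 720; the others are excluded. The observed types are precisely the cycle types that occur in S_4 (6T8) (apart from the identity). Each of the other remaining candidates has further cycle types, and by the Chebotarev density theorem the matching factorization patterns would occur for a proportion of primes equal to their share of the group: S_4 x C_2 (6T11) additionally contains elements of type 6, 4+2, 2+1+1+1+1 (17 of its 48 elements, about 35% of primes); PGL(2,5) (6T14) additionally contains elements of type 6, 5+1 (44 of its 120 elements, about 37% of primes); S_6 (6T16) additionally contains elements of type 6, 5+1, 4+2, 3+2+1, 3+1+1+1, 2+1+1+1+1 (529 of its 720 elements, about 73% of primes). None of the 22 primes tested shows any such pattern (for each of these groups the chance of that is below 10^-4), which rules them out. Hence G = S_4 (6T8), of order 24.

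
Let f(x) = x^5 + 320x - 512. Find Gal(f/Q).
5T4: A_5

The polynomial f is an irreducible quintic over Q, so G = Gal(f/Q) is a transitive subgroup of S_5: one of C_5 (5T1, order 5), D_5 (5T2, order 10), F_20 (5T3, order 20), A_5 (5T4, order 60) or S_5 (5T5, order 120). The discriminant of f is 1073741824000000 = 32768000^2, a perfect square, so G is contained in A_5. The transitive groups of degree 5 contained in A_5 are: C_5 (5T1, order 5), D_5 (5T2, order 10), A_5 (5T4, order 60). By Dedekind's theorem, for a prime p not dividing disc(f) the degrees of the irreducible factors of f mod p form the cycle type of an element of G. Factoring f modulo the 2 such primes p <= 7 (skipping 2, 5, which divide the discriminant), each new pattern first appears at: mod 3: f = (x^5 + 2x + 1), pattern 5; mod 7: f = (x + 1)(x + 3)(x^3 + 3x^2 + 6x + 2), pattern 3+1+1. No other pattern occurs in this range, so the set of observed cycle types is {5, 3+1+1}. Among the candidates above, the only group containing elements of all these cycle types is A_5 (5T4) — each of C_5 (5T1), D_5 (5T2) lacks at least one of them. Hence G = A_5 (5T4), of order 60.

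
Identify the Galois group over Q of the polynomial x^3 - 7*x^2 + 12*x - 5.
The polynomial is an irreducible cubic over Q and its discriminant is 169 = 13^2, a perfect square. For an irreducible cubic, a square discriminant forces the Galois group to be A_3, the cyclic group of order 3.

C_3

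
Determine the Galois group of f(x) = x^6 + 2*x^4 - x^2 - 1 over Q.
The polynomial f is an irreducible sextic over Q, so G = Gal(f/Q) is one of the 16 transitive subgroups 6T1, ..., 6T16 of S_6. The discriminant of f is 153664 = 392^2, a perfect square, so G is contained in A_6. The transitive groups of degree 6 contained in A_6 are: A_4 (6T4, order 12), S_4 (6T7, order 24), (C_3 x C_3) : C_4 (6T10, order 36), PSL(2,5) (6T12, order 60), A_6 (6T15, order 360). By Dedekind's theorem, for a prime p not dividing disc(f) the degrees of the irreducible factors of f mod p form the cycle type of an element of G. Factoring f modulo the 33 such primes p <= 149 (skipping 2, 7, which divide the discriminant), each new pattern first appears at: mod 3: f = (x^3 + x^2 + 2)(x^3 + 2x^2 + 1), pattern 3+3; mod 13: f = (x + 2)(x + 11)(x^2 + 8)(x^2 + 11), pattern 2+2+1+1. No other pattern occurs in this range, so the set of observed cycle types is {3+3, 2+2+1+1}. The candidates containing elements of all these cycle types are A_4 (6T4) of order 12, S_4 (6T7) of order 24, (C_3 x C_3) : C_4 (6T10) of order 36, PSL(2,5) (6T12) of order 60, A_6 (6T15) of order 360; the others are excluded. The observed types are precisely the cycle types that occur in A_4 (6T4) (apart from the identity). Each of the other remaining candidates has further cycle types, and by the Chebotarev density theorem the matching factorization patterns would occur for a proportion of primes equal to their share of the group: S_4 (6T7) additionally contains elements of type 4+2 (6 of its 24 elements, about 25% of primes); (C_3 x C_3) : C_4 (6T10) additionally contains elements of type 4+2, 3+1+1+1 (22 of its 36 elements, about 61% of primes); PSL(2,5) (6T12) additionally contains elements of type 5+1 (24 of its 60 elements, about 40% of primes); A_6 (6T15) additionally contains elements of type 5+1, 4+2, 3+1+1+1 (274 of its 360 elements, about 76% of primes). None of the 33 primes tested shows any such pattern (for each of these groups the chance of that is below 10^-4), which rules them out. Hence G = A_4 (6T4), of order 12.

A_4 (order 12)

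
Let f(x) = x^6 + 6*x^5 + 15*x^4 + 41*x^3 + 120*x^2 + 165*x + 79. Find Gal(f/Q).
The polynomial f is an irreducible sextic over Q, so G = Gal(f/Q) is one of the 16 transitive subgroups 6T1, ..., 6T16 of S_6. The discriminant of f is -2573642648187, which is not a perfect square, so G is not contained in A_6. The transitive groups of degree 6 not contained in A_6 are: C_6 (6T1, order 6), S_3 (6T2, order 6), D_6 (6T3, order 12), C_3 x S_3 (6T5, order 18), A_4 x C_2 (6T6, order 24), S_4 (6T8, order 24), S_3 x S_3 (6T9, order 36), S_4 x C_2 (6T11, order 48), (S_3 x S_3) : C_2 (6T13, order 72), PGL(2,5) (6T14, order 120), S_6 (6T16, order 720). By Dedekind's theorem, for a prime p not dividing disc(f) the degrees of the irreducible factors of f mod p form the cycle type of an element of G. Factoring f modulo the 26 such primes p <= 127 (skipping 3, 13, 17, 41, 43, which divide the discriminant), each new pattern first appears at: mod 2: f = (x^6 + x^4 + x^3 + x + 1), pattern 6; mod 7: f = (x + 6)(x^2 + x + 3)(x^3 + 6x^2 + 6x + 4), pattern 3+2+1; mod 11: f = (x^2 + 4x + 5)(x^4 + 2x^3 + 2x^2 + x + 7), pattern 4+2; mod 31: f = (x + 5)(x + 24)(x^2 + 19x + 2)(x^2 + 20x + 25), pattern 2+2+1+1; mod 61: f = (x + 8)(x + 33)(x + 50)(x + 60)(x^2 + 38x + 45), pattern 2+1+1+1+1; mod 97: f = (x + 8)(x + 63)(x + 74)(x^3 + 55x^2 + 56x + 36), pattern 3+1+1+1; mod 113: f = (x^2 + 10x + 79)(x^2 + 40x + 3)(x^2 + 69x + 38), pattern 2+2+2; mod 127: f = (x^3 + 52x^2 + 17x + 111)(x^3 + 81x^2 + 104x + 3), pattern 3+3. No other pattern occurs in this range, so the set of observed cycle types is {6, 3+2+1, 4+2, 2+2+1+1, 2+1+1+1+1, 3+1+1+1, 2+2+2, 3+3}. The candidates containing elements of all these cycle types are (S_3 x S_3) : C_2 (6T13) of order 72, S_6 (6T16) of order 720; the others are excluded. The observed types are precisely the cycle types that occur in (S_3 x S_3) : C_2 (6T13) (apart from the identity). Each of the other remaining candidates has further cycle types, and by the Chebotarev density theorem the matching factorization patterns would occur for a proportion of primes equal to their share of the group: S_6 (6T16) additionally contains elements of type 5+1, 4+1+1 (234 of its 720 elements, about 32% of primes). None of the 26 primes tested shows any such pattern (for each of these groups the chance of that is below 10^-4), which rules them out. Hence G = (S_3 x S_3) : C_2 (6T13), of order 72.

(S_3 x S_3) : C_2, the group 6T13 of order 72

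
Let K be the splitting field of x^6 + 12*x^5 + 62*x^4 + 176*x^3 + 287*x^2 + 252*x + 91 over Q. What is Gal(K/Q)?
The polynomial f is an irreducible sextic over Q, so G = Gal(f/Q) is one of the 16 transitive subgroups 6T1, ..., 6T16 of S_6. The discriminant of f is 153664 = 392^2, a perfect square, so G is contained in A_6. The transitive groups of degree 6 contained in A_6 are: A_4 (6T4, order 12), S_4 (6T7, order 24), (C_3 x C_3) : C_4 (6T10, order 36), PSL(2,5) (6T12, order 60), A_6 (6T15, order 360). By Dedekind's theorem, for a prime p not dividing disc(f) the degrees of the irreducible factors of f mod p form the cycle type of an element of G. Factoring f modulo the 33 such primes p <= 149 (skipping 2, 7, which divide the discriminant), each new pattern first appears at: mod 3: f = (x^3 + x^2 + x + 2)(x^3 + 2x^2 + 2x + 2), pattern 3+3; mod 13: f = (x)(x + 4)(x^2 + 4x + 2)(x^2 + 4x + 12), pattern 2+2+1+1. No other pattern occurs in this range, so the set of observed cycle types is {3+3, 2+2+1+1}. The candidates containing elements of all these cycle types are A_4 (6T4) of order 12, S_4 (6T7) of order 24, (C_3 x C_3) : C_4 (6T10) of order 36, PSL(2,5) (6T12) of order 60, A_6 (6T15) of order 360; the others are excluded. The observed types are precisely the cycle types that occur in A_4 (6T4) (apart from the identity). Each of the other remaining candidates has further cycle types, and by the Chebotarev density theorem the matching factorization patterns would occur for a proportion of primes equal to their share of the group: S_4 (6T7) additionally contains elements of type 4+2 (6 of its 24 elements, about 25% of primes); (C_3 x C_3) : C_4 (6T10) additionally contains elements of type 4+2, 3+1+1+1 (22 of its 36 elements, about 61% of primes); PSL(2,5) (6T12) additionally contains elements of type 5+1 (24 of its 60 elements, about 40% of primes); A_6 (6T15) additionally contains elements of type 5+1, 4+2, 3+1+1+1 (274 of its 360 elements, about 76% of primes). None of the 33 primes tested shows any such pattern (for each of these groups the chance of that is below 10^-4), which rules them out. Hence G = A_4 (6T4), of order 12.

A_4 (also written A4)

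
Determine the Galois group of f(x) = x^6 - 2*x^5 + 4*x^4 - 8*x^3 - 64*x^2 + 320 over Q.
(C_3 x C_3) : C_4 (order 36)

The polynomial f is an irreducible sextic over Q, so G = Gal(f/Q) is one of the 16 transitive subgroups 6T1, ..., 6T16 of S_6. The discriminant of f is 564385546240000 = 23756800^2, a perfect square, so G is contained in A_6. The transitive groups of degree 6 contained in A_6 are: A_4 (6T4, order 12), S_4 (6T7, order 24), (C_3 x C_3) : C_4 (6T10, order 36), PSL(2,5) (6T12, order 60), A_6 (6T15, order 360). By Dedekind's theorem, for a prime p not dividing disc(f) the degrees of the irreducible factors of f mod p form the cycle type of an element of G. Factoring f modulo the 19 such primes p <= 79 (skipping 2, 5, 29, which divide the discriminant), each new pattern first appears at: mod 3: f = (x^2 + 1)(x^4 + x^3 + 2), pattern 4+2; mod 11: f = (x^3 + 3x^2 + 10x + 7)(x^3 + 6x^2 + 9x + 8), pattern 3+3; mod 19: f = (x + 14)(x + 16)(x^2 + 11x + 1)(x^2 + 14x + 15), pattern 2+2+1+1; mod 61: f = (x + 5)(x + 38)(x + 52)(x^3 + 25x^2 + 22x + 23), pattern 3+1+1+1. No other pattern occurs in this range, so the set of observed cycle types is {4+2, 3+3, 2+2+1+1, 3+1+1+1}. The candidates containing elements of all these cycle types are (C_3 x C_3) : C_4 (6T10) of order 36, A_6 (6T15) of order 360; the others are excluded. The observed types are precisely the cycle types that occur in (C_3 x C_3) : C_4 (6T10) (apart from the identity). Each of the other remaining candidates has further cycle types, and by the Chebotarev density theorem the matching factorization patterns would occur for a proportion of primes equal to their share of the group: A_6 (6T15) additionally contains elements of type 5+1 (144 of its 360 elements, about 40% of primes). None of the 19 primes tested shows any such pattern (for each of these groups the chance of that is below 10^-4), which rules them out. Hence G = (C_3 x C_3) : C_4 (6T10), of order 36.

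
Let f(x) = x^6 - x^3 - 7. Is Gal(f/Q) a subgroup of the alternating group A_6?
No

The polynomial is irreducible of degree 6 over Q. Its discriminant is 871199469, which is not a perfect square. A Galois group lies in the alternating group exactly when the discriminant is a square in Q, so the Galois group (S_3 x S_3) is not contained in A_6.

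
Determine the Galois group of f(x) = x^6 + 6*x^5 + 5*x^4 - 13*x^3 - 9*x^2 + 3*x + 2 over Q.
PSL(2,5)

The polynomial f is an irreducible sextic over Q, so G = Gal(f/Q) is one of the 16 transitive subgroups 6T1, ..., 6T16 of S_6. The discriminant of f is 30991489 = 5567^2, a perfect square, so G is contained in A_6. The transitive groups of degree 6 contained in A_6 are: A_4 (6T4, order 12), S_4 (6T7, order 24), (C_3 x C_3) : C_4 (6T10, order 36), PSL(2,5) (6T12, order 60), A_6 (6T15, order 360). By Dedekind's theorem, for a prime p not dividing disc(f) the degrees of the irreducible factors of f mod p form the cycle type of an element of G. Factoring f modulo the 21 such primes p <= 79 (skipping 19, which divides the discriminant), each new pattern first appears at: mod 2: f = (x)(x^5 + x^3 + x^2 + x + 1), pattern 5+1; mod 7: f = (x^3 + x^2 + 3x + 1)(x^3 + 5x^2 + 4x + 2), pattern 3+3; mod 61: f = (x + 3)(x + 25)(x^2 + 48x + 25)(x^2 + 52x + 38), pattern 2+2+1+1. No other pattern occurs in this range, so the set of observed cycle types is {5+1, 3+3, 2+2+1+1}. The candidates containing elements of all these cycle types are PSL(2,5) (6T12) of order 60, A_6 (6T15) of order 360; the others are excluded. The observed types are precisely the cycle types that occur in PSL(2,5) (6T12) (apart from the identity). Each of the other remaining candidates has further cycle types, and by the Chebotarev density theorem the matching factorization patterns would occur for a proportion of primes equal to their share of the group: A_6 (6T15) additionally contains elements of type 4+2, 3+1+1+1 (130 of its 360 elements, about 36% of primes). None of the 21 primes tested shows any such pattern (for each of these groups the chance of that is below 10^-4), which rules them out. Hence G = PSL(2,5) (6T12), of order 60.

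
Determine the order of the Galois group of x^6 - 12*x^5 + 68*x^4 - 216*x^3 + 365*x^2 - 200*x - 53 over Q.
The degree of the splitting field over Q equals the order of the Galois group, so first determine the group. The polynomial f is an irreducible sextic over Q, so G = Gal(f/Q) is one of the 16 transitive subgroups 6T1, ..., 6T16 of S_6. The discriminant of f is 2046918914580544 = 45242888^2, a perfect square, so G is contained in A_6. The transitive groups of degree 6 contained in A_6 are: A_4 (6T4, order 12), S_4 (6T7, order 24), (C_3 x C_3) : C_4 (6T10, order 36), PSL(2,5) (6T12, order 60), A_6 (6T15, order 360). By Dedekind's theorem, for a prime p not dividing disc(f) the degrees of the irreducible factors of f mod p form the cycle type of an element of G. Factoring f modulo the 79 such primes p <= 419 (skipping 2, 31, which divide the discriminant), each new pattern first appears at: mod 3: f = (x^2 + x + 2)(x^4 + 2x^3 + x^2 + x + 2), pattern 4+2; mod 5: f = (x^3 + 2x + 1)(x^3 + 3x^2 + x + 2), pattern 3+3; mod 11: f = (x + 2)(x + 8)(x^2 + 4x + 5)(x^2 + 7x + 8), pattern 2+2+1+1; mod 67: f = (x + 4)(x + 8)(x + 13)(x + 19)(x + 28)(x + 50), pattern 1+1+1+1+1+1. No other pattern occurs in this range, so the set of observed cycle types is {4+2, 3+3, 2+2+1+1, 1+1+1+1+1+1}. The candidates containing elements of all these cycle types are S_4 (6T7) of order 24, (C_3 x C_3) : C_4 (6T10) of order 36, A_6 (6T15) of order 360; the others are excluded. The observed types are precisely the cycle types that occur in S_4 (6T7). Each of the other remaining candidates has further cycle types, and by the Chebotarev density theorem the matching factorization patterns would occur for a proportion of primes equal to their share of the group: (C_3 x C_3) : C_4 (6T10) additionally contains elements of type 3+1+1+1 (4 of its 36 elements, about 11% of primes); A_6 (6T15) additionally contains elements of type 5+1, 3+1+1+1 (184 of its 360 elements, about 51% of primes). None of the 79 primes tested shows any such pattern (for each of these groups the chance of that is below 10^-4), which rules them out. Hence G = S_4 (6T7), of order 24. The Galois group S_4 (6T7) has order 24, so the splitting field has degree 24 over Q.

24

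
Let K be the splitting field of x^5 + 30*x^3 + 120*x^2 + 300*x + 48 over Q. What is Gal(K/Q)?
The polynomial f is an irreducible quintic over Q, so G = Gal(f/Q) is a transitive subgroup of S_5: one of C_5 (5T1, order 5), D_5 (5T2, order 10), F_20 (5T3, order 20), A_5 (5T4, order 60) or S_5 (5T5, order 120). The discriminant of f is 728086579200000, which is not a perfect square, so G is not contained in A_5. The transitive groups of degree 5 not contained in A_5 are: F_20 (5T3, order 20), S_5 (5T5, order 120). By Dedekind's theorem, for a prime p not dividing disc(f) the degrees of the irreducible factors of f mod p form the cycle type of an element of G. Factoring f modulo the 18 such primes p <= 73 (skipping 2, 3, 5, which divide the discriminant), each new pattern first appears at: mod 7: f = (x + 5)(x^4 + 2x^3 + 6x^2 + 6x + 4), pattern 4+1; mod 11: f = (x + 3)(x^2 + x + 8)(x^2 + 7x + 2), pattern 2+2+1; mod 19: f = (x^5 + 11x^3 + 6x^2 + 15x + 10), pattern 5. No other pattern occurs in this range, so the set of observed cycle types is {4+1, 2+2+1, 5}. The candidates containing elements of all these cycle types are F_20 (5T3) of order 20, S_5 (5T5) of order 120; the others are excluded. The observed types are precisely the cycle types that occur in F_20 (5T3) (apart from the identity). Each of the other remaining candidates has further cycle types, and by the Chebotarev density theorem the matching factorization patterns would occur for a proportion of primes equal to their share of the group: S_5 (5T5) additionally contains elements of type 3+2, 3+1+1, 2+1+1+1 (50 of its 120 elements, about 42% of primes). None of the 18 primes tested shows any such pattern (for each of these groups the chance of that is below 10^-4), which rules them out. Hence G = F_20 (5T3), of order 20.

F_20, the Frobenius group of order 20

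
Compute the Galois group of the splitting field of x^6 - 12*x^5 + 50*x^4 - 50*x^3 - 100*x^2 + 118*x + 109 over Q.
(C_3 x C_3) : C_4, the transitive group 6T10 of order 36

The polynomial f is an irreducible sextic over Q, so G = Gal(f/Q) is one of the 16 transitive subgroups 6T1, ..., 6T16 of S_6. The discriminant of f is 38875225000000 = 6235000^2, a perfect square, so G is contained in A_6. The transitive groups of degree 6 contained in A_6 are: A_4 (6T4, order 12), S_4 (6T7, order 24), (C_3 x C_3) : C_4 (6T10, order 36), PSL(2,5) (6T12, order 60), A_6 (6T15, order 360). By Dedekind's theorem, for a prime p not dividing disc(f) the degrees of the irreducible factors of f mod p form the cycle type of an element of G. Factoring f modulo the 19 such primes p <= 83 (skipping 2, 5, 29, 43, which divide the discriminant), each new pattern first appears at: mod 3: f = (x^2 + 1)(x^4 + x^2 + x + 1), pattern 4+2; mod 11: f = (x^3 + x^2 + 7x + 5)(x^3 + 9x^2 + x + 2), pattern 3+3; mod 19: f = (x + 2)(x + 16)(x^2 + 2x + 18)(x^2 + 6x + 15), pattern 2+2+1+1; mod 61: f = (x + 17)(x + 35)(x + 38)(x^3 + 20x^2 + 10x + 50), pattern 3+1+1+1. No other pattern occurs in this range, so the set of observed cycle types is {4+2, 3+3, 2+2+1+1, 3+1+1+1}. The candidates containing elements of all these cycle types are (C_3 x C_3) : C_4 (6T10) of order 36, A_6 (6T15) of order 360; the others are excluded. The observed types are precisely the cycle types that occur in (C_3 x C_3) : C_4 (6T10) (apart from the identity). Each of the other remaining candidates has further cycle types, and by the Chebotarev density theorem the matching factorization patterns would occur for a proportion of primes equal to their share of the group: A_6 (6T15) additionally contains elements of type 5+1 (144 of its 360 elements, about 40% of primes). None of the 19 primes tested shows any such pattern (for each of these groups the chance of that is below 10^-4), which rules them out. Hence G = (C_3 x C_3) : C_4 (6T10), of order 36.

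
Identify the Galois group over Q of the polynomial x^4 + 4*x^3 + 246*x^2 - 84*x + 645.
The polynomial is an irreducible quartic over Q and its discriminant is 35054735855616 = 5920704^2, a perfect square, so the Galois group is contained in A_4. The resolvent cubic y^3 - 246*y^2 - 2916*y + 617304 is irreducible over Q. An irreducible resolvent with square discriminant gives A_4.

A_4 (also written A4)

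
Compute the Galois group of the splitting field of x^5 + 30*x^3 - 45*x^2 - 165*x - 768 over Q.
F_20

The polynomial f is an irreducible quintic over Q, so G = Gal(f/Q) is a transitive subgroup of S_5: one of C_5 (5T1, order 5), D_5 (5T2, order 10), F_20 (5T3, order 20), A_5 (5T4, order 60) or S_5 (5T5, order 120). The discriminant of f is 5209435184878125, which is not a perfect square, so G is not contained in A_5. The transitive groups of degree 5 not contained in A_5 are: F_20 (5T3, order 20), S_5 (5T5, order 120). By Dedekind's theorem, for a prime p not dividing disc(f) the degrees of the irreducible factors of f mod p form the cycle type of an element of G. Factoring f modulo the 18 such primes p <= 73 (skipping 3, 5, 41, which divide the discriminant), each new pattern first appears at: mod 2: f = (x)(x^4 + x + 1), pattern 4+1; mod 11: f = (x^5 + 8x^3 + 10x^2 + 2), pattern 5; mod 19: f = (x + 9)(x^2 + 12x + 3)(x^2 + 17x + 18), pattern 2+2+1. No other pattern occurs in this range, so the set of observed cycle types is {4+1, 5, 2+2+1}. The candidates containing elements of all these cycle types are F_20 (5T3) of order 20, S_5 (5T5) of order 120; the others are excluded. The observed types are precisely the cycle types that occur in F_20 (5T3) (apart from the identity). Each of the other remaining candidates has further cycle types, and by the Chebotarev density theorem the matching factorization patterns would occur for a proportion of primes equal to their share of the group: S_5 (5T5) additionally contains elements of type 3+2, 3+1+1, 2+1+1+1 (50 of its 120 elements, about 42% of primes). None of the 18 primes tested shows any such pattern (for each of these groups the chance of that is below 10^-4), which rules them out. Hence G = F_20 (5T3), of order 20.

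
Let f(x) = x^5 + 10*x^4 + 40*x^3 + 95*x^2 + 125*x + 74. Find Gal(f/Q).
5T3: F_20

The polynomial f is an irreducible quintic over Q, so G = Gal(f/Q) is a transitive subgroup of S_5: one of C_5 (5T1, order 5), D_5 (5T2, order 10), F_20 (5T3, order 20), A_5 (5T4, order 60) or S_5 (5T5, order 120). The discriminant of f is 425503125, which is not a perfect square, so G is not contained in A_5. The transitive groups of degree 5 not contained in A_5 are: F_20 (5T3, order 20), S_5 (5T5, order 120). By Dedekind's theorem, for a prime p not dividing disc(f) the degrees of the irreducible factors of f mod p form the cycle type of an element of G. Factoring f modulo the 18 such primes p <= 73 (skipping 3, 5, 41, which divide the discriminant), each new pattern first appears at: mod 2: f = (x)(x^4 + x + 1), pattern 4+1; mod 11: f = (x^5 + 10x^4 + 7x^3 + 7x^2 + 4x + 8), pattern 5; mod 19: f = (x + 17)(x^2 + 17)(x^2 + 12x + 9), pattern 2+2+1. No other pattern occurs in this range, so the set of observed cycle types is {4+1, 5, 2+2+1}. The candidates containing elements of all these cycle types are F_20 (5T3) of order 20, S_5 (5T5) of order 120; the others are excluded. The observed types are precisely the cycle types that occur in F_20 (5T3) (apart from the identity). Each of the other remaining candidates has further cycle types, and by the Chebotarev density theorem the matching factorization patterns would occur for a proportion of primes equal to their share of the group: S_5 (5T5) additionally contains elements of type 3+2, 3+1+1, 2+1+1+1 (50 of its 120 elements, about 42% of primes). None of the 18 primes tested shows any such pattern (for each of these groups the chance of that is below 10^-4), which rules them out. Hence G = F_20 (5T3), of order 20.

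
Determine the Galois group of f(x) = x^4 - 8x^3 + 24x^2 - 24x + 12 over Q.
A_4 (order 12)

The polynomial is an irreducible quartic over Q and its discriminant is 331776 = 576^2, a perfect square, so the Galois group is contained in A_4. The resolvent cubic y^3 - 24*y^2 + 144*y - 192 is irreducible over Q. An irreducible resolvent with square discriminant gives A_4.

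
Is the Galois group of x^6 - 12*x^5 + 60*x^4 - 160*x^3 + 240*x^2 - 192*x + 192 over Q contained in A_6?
No

The polynomial is irreducible of degree 6 over Q. Its discriminant is -1603087953297408, which is not a perfect square. A Galois group lies in the alternating group exactly when the discriminant is a square in Q, so the Galois group (D_6) is not contained in A_6.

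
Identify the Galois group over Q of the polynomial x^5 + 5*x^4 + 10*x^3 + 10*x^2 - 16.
5T2: D_5

The polynomial f is an irreducible quintic over Q, so G = Gal(f/Q) is a transitive subgroup of S_5: one of C_5 (5T1, order 5), D_5 (5T2, order 10), F_20 (5T3, order 20), A_5 (5T4, order 60) or S_5 (5T5, order 120). The discriminant of f is 64000000 = 8000^2, a perfect square, so G is contained in A_5. The transitive groups of degree 5 contained in A_5 are: C_5 (5T1, order 5), D_5 (5T2, order 10), A_5 (5T4, order 60). By Dedekind's theorem, for a prime p not dividing disc(f) the degrees of the irreducible factors of f mod p form the cycle type of an element of G. Factoring f modulo the 23 such primes p <= 97 (skipping 2, 5, which divide the discriminant), each new pattern first appears at: mod 3: f = (x + 1)(x^2 + 1)(x^2 + x + 2), pattern 2+2+1; mod 7: f = (x^5 + 5x^4 + 3x^3 + 3x^2 + 5), pattern 5. No other pattern occurs in this range, so the set of observed cycle types is {2+2+1, 5}. The candidates containing elements of all these cycle types are D_5 (5T2) of order 10, A_5 (5T4) of order 60; the others are excluded. The observed types are precisely the cycle types that occur in D_5 (5T2) (apart from the identity). Each of the other remaining candidates has further cycle types, and by the Chebotarev density theorem the matching factorization patterns would occur for a proportion of primes equal to their share of the group: A_5 (5T4) additionally contains elements of type 3+1+1 (20 of its 60 elements, about 33% of primes). None of the 23 primes tested shows any such pattern (for each of these groups the chance of that is below 10^-4), which rules them out. Hence G = D_5 (5T2), of order 10.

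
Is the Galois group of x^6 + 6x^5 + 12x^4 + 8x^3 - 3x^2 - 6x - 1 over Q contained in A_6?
No

The polynomial is irreducible of degree 6 over Q. Its discriminant is -419904, which is not a perfect square. A Galois group lies in the alternating group exactly when the discriminant is a square in Q, so the Galois group (A_4 x C_2) is not contained in A_6.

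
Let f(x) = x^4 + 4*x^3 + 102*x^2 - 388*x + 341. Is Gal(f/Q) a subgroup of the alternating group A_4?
Yes

The polynomial is irreducible of degree 4 over Q. Its discriminant is 18011787264 = 134208^2, a perfect square. A Galois group lies in the alternating group exactly when the discriminant is a square in Q, so the Galois group (A_4) is contained in A_4.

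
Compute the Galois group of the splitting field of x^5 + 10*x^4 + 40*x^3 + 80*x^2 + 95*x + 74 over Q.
The polynomial f is an irreducible quintic over Q, so G = Gal(f/Q) is a transitive subgroup of S_5: one of C_5 (5T1, order 5), D_5 (5T2, order 10), F_20 (5T3, order 20), A_5 (5T4, order 60) or S_5 (5T5, order 120). The discriminant of f is 259200000, which is not a perfect square, so G is not contained in A_5. The transitive groups of degree 5 not contained in A_5 are: F_20 (5T3, order 20), S_5 (5T5, order 120). By Dedekind's theorem, for a prime p not dividing disc(f) the degrees of the irreducible factors of f mod p form the cycle type of an element of G. Factoring f modulo the 18 such primes p <= 73 (skipping 2, 3, 5, which divide the discriminant), each new pattern first appears at: mod 7: f = (x + 1)(x^4 + 2x^3 + 3x^2 + 4), pattern 4+1; mod 11: f = (x + 8)(x^2 + 6x + 7)(x^2 + 7x + 8), pattern 2+2+1; mod 19: f = (x^5 + 10x^4 + 2x^3 + 4x^2 + 17), pattern 5. No other pattern occurs in this range, so the set of observed cycle types is {4+1, 2+2+1, 5}. The candidates containing elements of all these cycle types are F_20 (5T3) of order 20, S_5 (5T5) of order 120; the others are excluded. The observed types are precisely the cycle types that occur in F_20 (5T3) (apart from the identity). Each of the other remaining candidates has further cycle types, and by the Chebotarev density theorem the matching factorization patterns would occur for a proportion of primes equal to their share of the group: S_5 (5T5) additionally contains elements of type 3+2, 3+1+1, 2+1+1+1 (50 of its 120 elements, about 42% of primes). None of the 18 primes tested shows any such pattern (for each of these groups the chance of that is below 10^-4), which rules them out. Hence G = F_20 (5T3), of order 20.

F_20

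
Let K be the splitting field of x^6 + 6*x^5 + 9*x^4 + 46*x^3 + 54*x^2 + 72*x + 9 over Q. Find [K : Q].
The degree of the splitting field over Q equals the order of the Galois group, so first determine the group. The polynomial f is an irreducible sextic over Q, so G = Gal(f/Q) is one of the 16 transitive subgroups 6T1, ..., 6T16 of S_6. The discriminant of f is 1323222688272384 = 36376128^2, a perfect square, so G is contained in A_6. The transitive groups of degree 6 contained in A_6 are: A_4 (6T4, order 12), S_4 (6T7, order 24), (C_3 x C_3) : C_4 (6T10, order 36), PSL(2,5) (6T12, order 60), A_6 (6T15, order 360). By Dedekind's theorem, for a prime p not dividing disc(f) the degrees of the irreducible factors of f mod p form the cycle type of an element of G. Factoring f modulo the 33 such primes p <= 149 (skipping 2, 3, which divide the discriminant), each new pattern first appears at: mod 5: f = (x^3 + x + 1)(x^3 + x^2 + 3x + 4), pattern 3+3; mod 17: f = (x + 1)(x + 9)(x^2 + 5x + 13)(x^2 + 8x + 4), pattern 2+2+1+1; mod 71: f = (x + 9)(x + 16)(x + 24)(x + 25)(x + 36)(x + 38), pattern 1+1+1+1+1+1. No other pattern occurs in this range, so the set of observed cycle types is {3+3, 2+2+1+1, 1+1+1+1+1+1}. The candidates containing elements of all these cycle types are A_4 (6T4) of order 12, S_4 (6T7) of order 24, (C_3 x C_3) : C_4 (6T10) of order 36, PSL(2,5) (6T12) of order 60, A_6 (6T15) of order 360; the others are excluded. The observed types are precisely the cycle types that occur in A_4 (6T4). Each of the other remaining candidates has further cycle types, and by the Chebotarev density theorem the matching factorization patterns would occur for a proportion of primes equal to their share of the group: S_4 (6T7) additionally contains elements of type 4+2 (6 of its 24 elements, about 25% of primes); (C_3 x C_3) : C_4 (6T10) additionally contains elements of type 4+2, 3+1+1+1 (22 of its 36 elements, about 61% of primes); PSL(2,5) (6T12) additionally contains elements of type 5+1 (24 of its 60 elements, about 40% of primes); A_6 (6T15) additionally contains elements of type 5+1, 4+2, 3+1+1+1 (274 of its 360 elements, about 76% of primes). None of the 33 primes tested shows any such pattern (for each of these groups the chance of that is below 10^-4), which rules them out. Hence G = A_4 (6T4), of order 12. The Galois group A_4 (6T4) has order 12, so the splitting field has degree 12 over Q.

12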